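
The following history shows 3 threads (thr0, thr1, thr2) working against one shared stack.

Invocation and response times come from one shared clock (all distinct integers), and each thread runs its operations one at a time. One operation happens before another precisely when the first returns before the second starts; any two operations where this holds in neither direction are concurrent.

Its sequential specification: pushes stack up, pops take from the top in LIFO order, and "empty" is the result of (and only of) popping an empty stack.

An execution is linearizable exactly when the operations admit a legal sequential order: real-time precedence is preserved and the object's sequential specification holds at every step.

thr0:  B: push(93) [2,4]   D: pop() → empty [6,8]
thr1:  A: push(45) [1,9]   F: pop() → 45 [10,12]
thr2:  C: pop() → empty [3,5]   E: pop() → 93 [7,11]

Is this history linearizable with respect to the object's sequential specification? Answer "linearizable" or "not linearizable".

one valid linearization: C, B, E, D, A, F
step 1: C pop() → empty — stack <>
step 2: B push(93) — stack <93>
step 3: E pop() → 93 — stack <>
step 4: D pop() → empty — stack <>
step 5: A push(45) — stack <45>
step 6: F pop() → 45 — stack <>

linearizable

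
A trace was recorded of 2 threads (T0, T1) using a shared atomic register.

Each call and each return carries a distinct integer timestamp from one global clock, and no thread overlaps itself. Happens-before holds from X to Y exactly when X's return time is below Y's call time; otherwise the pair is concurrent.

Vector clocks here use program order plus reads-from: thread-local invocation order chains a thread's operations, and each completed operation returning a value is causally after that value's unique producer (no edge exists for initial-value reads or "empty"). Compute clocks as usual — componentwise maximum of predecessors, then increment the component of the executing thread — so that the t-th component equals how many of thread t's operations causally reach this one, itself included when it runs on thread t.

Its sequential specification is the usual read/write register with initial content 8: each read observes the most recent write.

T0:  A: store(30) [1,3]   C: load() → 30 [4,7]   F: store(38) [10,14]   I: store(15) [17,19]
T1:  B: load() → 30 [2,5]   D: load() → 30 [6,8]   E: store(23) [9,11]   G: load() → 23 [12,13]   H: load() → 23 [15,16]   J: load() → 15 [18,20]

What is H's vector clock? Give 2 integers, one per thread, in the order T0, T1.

(1, 5)

root op A, invoked 1: fresh clock plus T0's own tick → (1, 0)
merge at B (invoked 2): VC(A)=(1, 0), own-thread bump on T1 → (1, 1)
merge at C (invoked 4): VC(A)=(1, 0), own-thread bump on T0 → (2, 0)
merge at D (invoked 6): VC(A)=(1, 0), VC(B)=(1, 1), own-thread bump on T1 → (1, 2)
merge at F (invoked 10): VC(C)=(2, 0), own-thread bump on T0 → (3, 0)
merge at E (invoked 9): VC(D)=(1, 2), own-thread bump on T1 → (1, 3)
merge at I (invoked 17): VC(F)=(3, 0), own-thread bump on T0 → (4, 0)
merge at G (invoked 12): VC(E)=(1, 3), own-thread bump on T1 → (1, 4)
merge at H (invoked 15): VC(E)=(1, 3), VC(G)=(1, 4), own-thread bump on T1 → (1, 5)
merge at J (invoked 18): VC(H)=(1, 5), VC(I)=(4, 0), own-thread bump on T1 → (4, 6)
target: VC(H) = (1, 5)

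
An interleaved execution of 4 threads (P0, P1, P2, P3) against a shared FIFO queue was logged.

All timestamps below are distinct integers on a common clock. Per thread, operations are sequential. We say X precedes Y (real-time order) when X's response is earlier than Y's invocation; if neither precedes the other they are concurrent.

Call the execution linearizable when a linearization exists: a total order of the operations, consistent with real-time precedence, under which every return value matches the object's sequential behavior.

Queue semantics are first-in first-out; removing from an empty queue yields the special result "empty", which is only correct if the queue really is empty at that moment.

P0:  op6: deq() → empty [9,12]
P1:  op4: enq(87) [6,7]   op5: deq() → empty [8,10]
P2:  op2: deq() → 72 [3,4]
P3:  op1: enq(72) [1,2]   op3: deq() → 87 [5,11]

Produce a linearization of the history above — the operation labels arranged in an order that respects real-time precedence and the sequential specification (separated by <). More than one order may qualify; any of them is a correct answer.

op1 < op2 < op4 < op3 < op5 < op6

1. op1 enq(72), leaving queue <72>
2. op2 deq() → 72, leaving queue <>
3. op4 enq(87), leaving queue <87>
4. op3 deq() → 87, leaving queue <>
5. op5 deq() → empty, leaving queue <>
6. op6 deq() → empty, leaving queue <>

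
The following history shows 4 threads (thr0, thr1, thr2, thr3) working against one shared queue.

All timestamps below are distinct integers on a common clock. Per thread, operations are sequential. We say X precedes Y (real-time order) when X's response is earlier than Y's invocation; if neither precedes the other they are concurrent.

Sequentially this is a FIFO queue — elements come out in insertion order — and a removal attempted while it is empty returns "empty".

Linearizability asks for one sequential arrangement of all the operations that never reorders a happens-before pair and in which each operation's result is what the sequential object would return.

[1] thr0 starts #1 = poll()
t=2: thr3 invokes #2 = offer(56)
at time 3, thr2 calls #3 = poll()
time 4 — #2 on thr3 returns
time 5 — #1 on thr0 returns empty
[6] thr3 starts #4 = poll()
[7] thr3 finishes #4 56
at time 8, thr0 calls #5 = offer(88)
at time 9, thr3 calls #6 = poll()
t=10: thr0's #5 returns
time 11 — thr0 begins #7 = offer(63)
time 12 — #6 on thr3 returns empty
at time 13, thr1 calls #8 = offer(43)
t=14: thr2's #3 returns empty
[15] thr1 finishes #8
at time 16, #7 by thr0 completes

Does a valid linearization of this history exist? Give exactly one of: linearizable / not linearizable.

linearizable

one valid linearization: #1, #2, #4, #3, #6, #5, #7, #8
1. #1 poll() → empty, leaving queue <>
2. #2 offer(56), leaving queue <56>
3. #4 poll() → 56, leaving queue <>
4. #3 poll() → empty, leaving queue <>
5. #6 poll() → empty, leaving queue <>
6. #5 offer(88), leaving queue <88>
7. #7 offer(63), leaving queue <88,63>
8. #8 offer(43), leaving queue <88,63,43>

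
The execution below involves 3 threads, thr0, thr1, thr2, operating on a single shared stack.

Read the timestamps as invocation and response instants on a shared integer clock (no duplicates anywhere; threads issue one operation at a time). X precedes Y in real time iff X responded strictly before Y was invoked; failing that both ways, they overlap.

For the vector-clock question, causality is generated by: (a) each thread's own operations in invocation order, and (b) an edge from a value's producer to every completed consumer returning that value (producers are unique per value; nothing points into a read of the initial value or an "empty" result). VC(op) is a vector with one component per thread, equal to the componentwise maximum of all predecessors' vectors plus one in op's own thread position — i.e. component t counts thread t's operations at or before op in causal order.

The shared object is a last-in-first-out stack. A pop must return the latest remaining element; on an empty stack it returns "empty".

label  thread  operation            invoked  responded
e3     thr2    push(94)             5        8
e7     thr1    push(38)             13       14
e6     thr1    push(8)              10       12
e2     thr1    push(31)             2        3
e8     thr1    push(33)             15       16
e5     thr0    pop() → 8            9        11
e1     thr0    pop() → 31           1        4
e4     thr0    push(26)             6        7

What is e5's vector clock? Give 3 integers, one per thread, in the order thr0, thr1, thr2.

e3, invoked 5, has no incoming edges; only thr2's bump applies → (0, 0, 1)
e2, invoked 2, has no incoming edges; only thr1's bump applies → (0, 1, 0)
e6, invoked 10, takes VC(e2)=(0, 1, 0) under max, adds 1 for thr1 → (0, 2, 0)
e1, invoked 1, takes VC(e2)=(0, 1, 0) under max, adds 1 for thr0 → (1, 1, 0)
e7, invoked 13, takes VC(e6)=(0, 2, 0) under max, adds 1 for thr1 → (0, 3, 0)
e4, invoked 6, takes VC(e1)=(1, 1, 0) under max, adds 1 for thr0 → (2, 1, 0)
e8, invoked 15, takes VC(e7)=(0, 3, 0) under max, adds 1 for thr1 → (0, 4, 0)
e5, invoked 9, takes VC(e4)=(2, 1, 0), VC(e6)=(0, 2, 0) under max, adds 1 for thr0 → (3, 2, 0)
target: VC(e5) = (3, 2, 0)

(3, 2, 0)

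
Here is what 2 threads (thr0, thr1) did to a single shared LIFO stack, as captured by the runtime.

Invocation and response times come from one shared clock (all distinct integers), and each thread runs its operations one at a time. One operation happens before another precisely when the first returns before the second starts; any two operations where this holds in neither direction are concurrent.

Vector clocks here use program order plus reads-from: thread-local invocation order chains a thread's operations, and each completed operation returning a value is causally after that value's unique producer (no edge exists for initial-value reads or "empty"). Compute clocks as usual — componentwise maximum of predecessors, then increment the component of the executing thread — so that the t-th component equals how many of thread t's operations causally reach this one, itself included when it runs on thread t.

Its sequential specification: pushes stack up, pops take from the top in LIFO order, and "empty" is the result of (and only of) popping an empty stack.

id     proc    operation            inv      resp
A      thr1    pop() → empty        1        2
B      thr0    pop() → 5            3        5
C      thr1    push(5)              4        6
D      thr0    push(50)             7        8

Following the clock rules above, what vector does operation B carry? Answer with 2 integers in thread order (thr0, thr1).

(1, 2)

no predecessors for A (invoked 1): thr1 increments from zero → (0, 1)
VC(C, invoked at 4): max of VC(A)=(0, 1), then +1 on thread thr1 → (0, 2)
VC(B, invoked at 3): max of VC(C)=(0, 2), then +1 on thread thr0 → (1, 2)
VC(D, invoked at 7): max of VC(B)=(1, 2), then +1 on thread thr0 → (2, 2)
target: VC(B) = (1, 2)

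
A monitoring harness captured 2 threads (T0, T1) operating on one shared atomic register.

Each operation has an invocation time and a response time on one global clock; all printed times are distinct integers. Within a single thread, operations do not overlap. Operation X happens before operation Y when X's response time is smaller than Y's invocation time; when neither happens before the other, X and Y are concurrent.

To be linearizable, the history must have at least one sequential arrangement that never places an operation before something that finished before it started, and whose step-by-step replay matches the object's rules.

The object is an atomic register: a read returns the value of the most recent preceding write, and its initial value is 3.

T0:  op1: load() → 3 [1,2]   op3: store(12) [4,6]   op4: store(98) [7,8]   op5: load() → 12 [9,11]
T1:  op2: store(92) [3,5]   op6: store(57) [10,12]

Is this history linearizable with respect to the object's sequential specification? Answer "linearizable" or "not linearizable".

prefix check: 1..10 passes, 1..11 fails once op5's time-11 response joins
2 orders of the 5 completed atomic register ops respect real time; none is legal
no escape via the 1 pending operation (op6): every completion choice fails
take op1, op2, op3, op4, op5 (pending dropped): step 5 already fails, because op5 load() → 12 cannot occur there
take op1, op3, op2, op4, op5 (pending dropped): step 5 already fails, because op5 load() → 12 cannot occur there

not linearizable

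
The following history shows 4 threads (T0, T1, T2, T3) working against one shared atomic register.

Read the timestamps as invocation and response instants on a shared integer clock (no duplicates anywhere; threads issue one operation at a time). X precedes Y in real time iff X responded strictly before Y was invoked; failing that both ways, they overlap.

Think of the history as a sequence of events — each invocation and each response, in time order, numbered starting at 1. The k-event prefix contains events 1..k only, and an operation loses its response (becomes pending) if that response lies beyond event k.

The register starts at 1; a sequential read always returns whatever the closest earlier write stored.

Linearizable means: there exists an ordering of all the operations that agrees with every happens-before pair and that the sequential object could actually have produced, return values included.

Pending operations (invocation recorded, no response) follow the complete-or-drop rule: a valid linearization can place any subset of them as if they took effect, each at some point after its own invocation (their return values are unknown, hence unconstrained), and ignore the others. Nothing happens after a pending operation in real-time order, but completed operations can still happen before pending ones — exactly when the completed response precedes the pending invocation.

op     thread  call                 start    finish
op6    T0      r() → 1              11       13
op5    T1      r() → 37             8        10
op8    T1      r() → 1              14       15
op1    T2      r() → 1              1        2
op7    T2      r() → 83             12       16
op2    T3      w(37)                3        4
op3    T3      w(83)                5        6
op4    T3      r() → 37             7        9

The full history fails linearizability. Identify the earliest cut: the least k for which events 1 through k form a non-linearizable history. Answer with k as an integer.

events 1..8 are linearizable, e.g. via op1, op2, op3:
1. op1 r() → 1, leaving value 1
2. op2 w(37), leaving value 37
3. op3 w(83), leaving value 83
include event 9 — op4 responding at 9 — and every candidate order breaks
completion choices over the 1 pending operation (op5) were checked; none helps
sample order op1, op2, op3, op4 (pending dropped) stalls at step 4 — op4 r() → 37 has no legal effect

9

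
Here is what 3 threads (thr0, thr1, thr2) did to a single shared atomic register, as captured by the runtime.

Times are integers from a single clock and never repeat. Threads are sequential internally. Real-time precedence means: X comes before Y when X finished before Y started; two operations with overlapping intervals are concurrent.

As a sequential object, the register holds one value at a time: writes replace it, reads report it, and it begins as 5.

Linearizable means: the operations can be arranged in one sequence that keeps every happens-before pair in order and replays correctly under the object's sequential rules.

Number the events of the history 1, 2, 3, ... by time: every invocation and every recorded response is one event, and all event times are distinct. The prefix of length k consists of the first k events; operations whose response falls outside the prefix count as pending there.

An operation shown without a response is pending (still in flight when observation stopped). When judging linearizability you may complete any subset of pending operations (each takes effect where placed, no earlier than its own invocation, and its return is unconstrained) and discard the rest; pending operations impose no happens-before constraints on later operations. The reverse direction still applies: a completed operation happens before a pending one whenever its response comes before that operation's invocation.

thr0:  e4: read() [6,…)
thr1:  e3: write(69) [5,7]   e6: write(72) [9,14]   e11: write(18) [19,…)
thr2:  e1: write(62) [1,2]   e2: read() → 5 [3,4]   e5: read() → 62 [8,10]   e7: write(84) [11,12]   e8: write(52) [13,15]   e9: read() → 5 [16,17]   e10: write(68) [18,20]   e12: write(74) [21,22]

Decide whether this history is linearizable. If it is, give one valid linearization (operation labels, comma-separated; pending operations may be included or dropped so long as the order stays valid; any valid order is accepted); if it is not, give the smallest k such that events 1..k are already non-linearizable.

cut after 3 events: linearizable; cut after 4 events (e2 responds, time 4): not linearizable
one real-time candidate order over the 2 completed operations — the atomic register replay rejects it
e.g. e1, e2: illegal at step 2, since e2 read() → 5 cannot apply there

not linearizable — minimal violating prefix: 4 events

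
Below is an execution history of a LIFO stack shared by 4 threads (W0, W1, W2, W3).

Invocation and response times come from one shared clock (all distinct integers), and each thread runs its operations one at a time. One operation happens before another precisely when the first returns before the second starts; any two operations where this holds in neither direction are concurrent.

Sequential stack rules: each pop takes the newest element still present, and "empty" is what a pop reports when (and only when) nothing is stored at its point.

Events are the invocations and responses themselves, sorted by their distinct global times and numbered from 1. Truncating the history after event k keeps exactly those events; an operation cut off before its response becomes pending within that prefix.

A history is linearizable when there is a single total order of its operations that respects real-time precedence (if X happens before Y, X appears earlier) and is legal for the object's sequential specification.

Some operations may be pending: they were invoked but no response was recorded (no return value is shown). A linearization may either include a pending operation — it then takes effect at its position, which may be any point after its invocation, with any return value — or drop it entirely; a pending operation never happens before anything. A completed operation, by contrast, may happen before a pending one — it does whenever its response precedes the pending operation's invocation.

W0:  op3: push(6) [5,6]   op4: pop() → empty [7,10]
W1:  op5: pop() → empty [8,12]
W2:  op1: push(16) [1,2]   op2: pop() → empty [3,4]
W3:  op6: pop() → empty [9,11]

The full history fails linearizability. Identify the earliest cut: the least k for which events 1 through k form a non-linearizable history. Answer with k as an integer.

4

events 1..3 are linearizable; a witness order is op1:
step 1: op1 push(16) — stack <16>
include event 4 — op2 responding at 4 — and every candidate order breaks
one such order, op1, op2, breaks at step 2 where op2 pop() → empty is illegal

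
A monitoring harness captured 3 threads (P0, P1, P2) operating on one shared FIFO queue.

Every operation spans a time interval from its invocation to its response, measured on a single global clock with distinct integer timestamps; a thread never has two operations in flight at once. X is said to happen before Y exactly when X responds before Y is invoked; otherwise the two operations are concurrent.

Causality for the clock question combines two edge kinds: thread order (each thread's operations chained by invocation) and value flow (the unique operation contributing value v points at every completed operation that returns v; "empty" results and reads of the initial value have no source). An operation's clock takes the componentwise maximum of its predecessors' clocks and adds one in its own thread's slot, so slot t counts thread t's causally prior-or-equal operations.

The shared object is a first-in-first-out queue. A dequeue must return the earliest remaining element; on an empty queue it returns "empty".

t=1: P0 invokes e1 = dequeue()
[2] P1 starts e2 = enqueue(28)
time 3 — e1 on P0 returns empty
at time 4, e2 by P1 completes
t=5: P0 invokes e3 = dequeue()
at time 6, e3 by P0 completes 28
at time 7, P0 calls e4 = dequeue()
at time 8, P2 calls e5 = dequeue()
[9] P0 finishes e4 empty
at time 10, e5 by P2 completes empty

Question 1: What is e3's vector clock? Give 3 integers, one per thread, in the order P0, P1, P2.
(2, 1, 0)

e5, invoked 8, has no incoming edges; only P2's bump applies → (0, 0, 1)
e2, invoked 2, has no incoming edges; only P1's bump applies → (0, 1, 0)
e1, invoked 1, has no incoming edges; only P0's bump applies → (1, 0, 0)
e3, invoked 5, takes VC(e1)=(1, 0, 0), VC(e2)=(0, 1, 0) under max, adds 1 for P0 → (2, 1, 0)
e4, invoked 7, takes VC(e3)=(2, 1, 0) under max, adds 1 for P0 → (3, 1, 0)
target: VC(e3) = (2, 1, 0)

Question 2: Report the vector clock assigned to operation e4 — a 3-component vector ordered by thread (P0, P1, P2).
(3, 1, 0)

root op e5, invoked 8: fresh clock plus P2's own tick → (0, 0, 1)
root op e2, invoked 2: fresh clock plus P1's own tick → (0, 1, 0)
root op e1, invoked 1: fresh clock plus P0's own tick → (1, 0, 0)
e3 (invocation 5): componentwise max over VC(e1)=(1, 0, 0), VC(e2)=(0, 1, 0), +1 at P0, giving (2, 1, 0)
e4 (invocation 7): componentwise max over VC(e3)=(2, 1, 0), +1 at P0, giving (3, 1, 0)
target: VC(e4) = (3, 1, 0)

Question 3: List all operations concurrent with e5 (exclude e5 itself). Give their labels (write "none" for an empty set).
e4

e5 spans [8,10]: anything still running between times 8 and 10 counts as concurrent
e1 [1,3]: before
e2 [2,4]: before
e3 [5,6]: before
e4 [7,9]: concurrent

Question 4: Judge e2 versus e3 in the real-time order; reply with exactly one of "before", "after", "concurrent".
before

e2 spans [2,4], e3 spans [5,6]
resp(e2)=4 < inv(e3)=5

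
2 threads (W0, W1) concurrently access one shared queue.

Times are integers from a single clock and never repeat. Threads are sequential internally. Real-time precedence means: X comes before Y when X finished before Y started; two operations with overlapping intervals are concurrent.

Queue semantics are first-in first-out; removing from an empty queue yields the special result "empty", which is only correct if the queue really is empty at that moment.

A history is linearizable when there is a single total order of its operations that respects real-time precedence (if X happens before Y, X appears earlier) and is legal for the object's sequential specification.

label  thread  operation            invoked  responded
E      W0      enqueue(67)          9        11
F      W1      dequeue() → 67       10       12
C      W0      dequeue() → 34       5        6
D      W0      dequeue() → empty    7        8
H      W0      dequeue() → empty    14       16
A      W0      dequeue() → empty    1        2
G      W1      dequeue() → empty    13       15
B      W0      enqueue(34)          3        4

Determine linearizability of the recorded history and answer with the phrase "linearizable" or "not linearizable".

linearizable

witness order: A, B, C, D, E, F, G, H
1. A dequeue() → empty, leaving queue <>
2. B enqueue(34), leaving queue <34>
3. C dequeue() → 34, leaving queue <>
4. D dequeue() → empty, leaving queue <>
5. E enqueue(67), leaving queue <67>
6. F dequeue() → 67, leaving queue <>
7. G dequeue() → empty, leaving queue <>
8. H dequeue() → empty, leaving queue <>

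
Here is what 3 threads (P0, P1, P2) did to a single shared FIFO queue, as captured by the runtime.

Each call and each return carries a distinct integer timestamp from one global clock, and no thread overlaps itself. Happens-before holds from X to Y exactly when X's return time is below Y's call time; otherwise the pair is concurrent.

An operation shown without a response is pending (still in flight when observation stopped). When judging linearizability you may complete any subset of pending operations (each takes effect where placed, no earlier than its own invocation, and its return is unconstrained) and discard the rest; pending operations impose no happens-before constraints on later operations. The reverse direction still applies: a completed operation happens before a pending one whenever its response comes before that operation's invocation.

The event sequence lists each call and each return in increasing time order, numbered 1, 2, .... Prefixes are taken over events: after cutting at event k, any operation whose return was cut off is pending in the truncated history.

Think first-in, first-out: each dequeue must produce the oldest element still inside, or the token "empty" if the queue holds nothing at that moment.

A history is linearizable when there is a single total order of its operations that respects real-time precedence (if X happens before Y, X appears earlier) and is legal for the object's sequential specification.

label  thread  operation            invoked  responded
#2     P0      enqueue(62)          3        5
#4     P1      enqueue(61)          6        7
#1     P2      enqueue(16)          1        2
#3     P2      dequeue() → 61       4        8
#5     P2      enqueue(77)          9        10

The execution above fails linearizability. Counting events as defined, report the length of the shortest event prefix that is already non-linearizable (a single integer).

8

one valid order for events 1..7 is #1, #2, #3, #4:
after step 1 (#1 enqueue(16)): queue <16>
after step 2 (#2 enqueue(62)): queue <16,62>
after step 3 (#3 dequeue() (pending, included)): queue <62>
after step 4 (#4 enqueue(61)): queue <62,61>
include event 8 — #3 responding at 8 — and every candidate order breaks
one such order, #1, #2, #3, #4, breaks at step 3 where #3 dequeue() → 61 is illegal
one such order, #1, #2, #4, #3, breaks at step 4 where #3 dequeue() → 61 is illegal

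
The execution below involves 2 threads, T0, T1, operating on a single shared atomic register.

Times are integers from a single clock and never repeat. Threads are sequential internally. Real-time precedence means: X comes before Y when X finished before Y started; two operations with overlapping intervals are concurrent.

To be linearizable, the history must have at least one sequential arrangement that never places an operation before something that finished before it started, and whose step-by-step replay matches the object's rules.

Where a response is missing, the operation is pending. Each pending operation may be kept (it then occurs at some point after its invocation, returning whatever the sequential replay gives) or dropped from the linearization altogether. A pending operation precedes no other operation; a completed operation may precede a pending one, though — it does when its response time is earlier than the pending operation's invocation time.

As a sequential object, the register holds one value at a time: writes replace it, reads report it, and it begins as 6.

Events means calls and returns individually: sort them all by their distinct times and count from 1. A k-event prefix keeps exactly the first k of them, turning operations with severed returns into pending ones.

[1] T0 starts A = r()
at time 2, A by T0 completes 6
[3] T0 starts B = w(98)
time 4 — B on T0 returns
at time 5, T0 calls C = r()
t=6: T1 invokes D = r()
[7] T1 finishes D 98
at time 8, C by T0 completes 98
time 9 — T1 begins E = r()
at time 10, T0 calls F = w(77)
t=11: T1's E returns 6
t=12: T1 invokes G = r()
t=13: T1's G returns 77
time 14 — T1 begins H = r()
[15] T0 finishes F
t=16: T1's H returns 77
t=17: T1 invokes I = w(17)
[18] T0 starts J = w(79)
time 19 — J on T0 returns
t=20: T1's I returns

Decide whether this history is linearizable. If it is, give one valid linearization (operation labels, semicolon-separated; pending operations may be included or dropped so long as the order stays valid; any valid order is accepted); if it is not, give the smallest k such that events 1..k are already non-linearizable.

not linearizable — minimal violating prefix: 11 events

prefix check: 1..10 passes, 1..11 fails once E's time-11 response joins
every one of the 2 real-time-consistent orders over 5 completed atomic register ops fails the sequential spec
completion choices over the 1 pending operation (F) were checked; none helps
sample order A, B, C, D, E (pending dropped) stalls at step 5 — E r() → 6 has no legal effect
sample order A, B, D, C, E (pending dropped) stalls at step 5 — E r() → 6 has no legal effect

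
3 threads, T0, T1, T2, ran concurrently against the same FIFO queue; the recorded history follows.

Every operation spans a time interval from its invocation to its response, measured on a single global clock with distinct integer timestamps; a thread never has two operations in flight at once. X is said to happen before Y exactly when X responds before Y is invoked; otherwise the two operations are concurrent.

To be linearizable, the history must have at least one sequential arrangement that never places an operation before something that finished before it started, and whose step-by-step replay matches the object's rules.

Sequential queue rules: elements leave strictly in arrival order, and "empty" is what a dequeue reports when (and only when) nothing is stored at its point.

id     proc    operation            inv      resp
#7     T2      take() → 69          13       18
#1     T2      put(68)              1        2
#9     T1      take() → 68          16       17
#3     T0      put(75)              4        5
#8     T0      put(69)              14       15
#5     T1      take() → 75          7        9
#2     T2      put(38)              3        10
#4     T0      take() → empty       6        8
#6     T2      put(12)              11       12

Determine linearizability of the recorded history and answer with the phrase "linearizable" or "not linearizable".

not linearizable

events 1..7 are fine; event 8 — the response of #4 at time 8 — makes the prefix non-linearizable
a single order respects real time; the 3 completed FIFO queue operations fail replay along it
every completion of the 2 pending operations (#2, #5) was checked; none linearizes
for example #1, #3, #4 (pending dropped) fails at step 3: #4 take() → empty is not legal there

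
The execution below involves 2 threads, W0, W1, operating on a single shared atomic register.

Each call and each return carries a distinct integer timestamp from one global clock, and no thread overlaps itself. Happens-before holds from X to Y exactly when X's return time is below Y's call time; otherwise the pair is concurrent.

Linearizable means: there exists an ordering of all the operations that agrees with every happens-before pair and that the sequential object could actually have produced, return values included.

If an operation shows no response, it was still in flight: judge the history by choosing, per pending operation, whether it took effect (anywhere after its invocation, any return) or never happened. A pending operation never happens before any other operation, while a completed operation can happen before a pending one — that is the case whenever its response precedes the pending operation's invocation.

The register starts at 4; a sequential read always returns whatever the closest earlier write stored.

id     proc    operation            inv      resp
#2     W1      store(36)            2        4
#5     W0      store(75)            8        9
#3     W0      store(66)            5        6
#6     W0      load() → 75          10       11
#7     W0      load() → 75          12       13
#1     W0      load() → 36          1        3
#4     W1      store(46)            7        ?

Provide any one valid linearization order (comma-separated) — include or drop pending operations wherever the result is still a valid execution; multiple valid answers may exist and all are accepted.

after step 1 (#2 store(36)): value 36
after step 2 (#1 load() → 36): value 36
after step 3 (#3 store(66)): value 66
after step 4 (#4 store(46) (pending, included)): value 46
after step 5 (#5 store(75)): value 75
after step 6 (#6 load() → 75): value 75
after step 7 (#7 load() → 75): value 75

#2, #1, #3, #4, #5, #6, #7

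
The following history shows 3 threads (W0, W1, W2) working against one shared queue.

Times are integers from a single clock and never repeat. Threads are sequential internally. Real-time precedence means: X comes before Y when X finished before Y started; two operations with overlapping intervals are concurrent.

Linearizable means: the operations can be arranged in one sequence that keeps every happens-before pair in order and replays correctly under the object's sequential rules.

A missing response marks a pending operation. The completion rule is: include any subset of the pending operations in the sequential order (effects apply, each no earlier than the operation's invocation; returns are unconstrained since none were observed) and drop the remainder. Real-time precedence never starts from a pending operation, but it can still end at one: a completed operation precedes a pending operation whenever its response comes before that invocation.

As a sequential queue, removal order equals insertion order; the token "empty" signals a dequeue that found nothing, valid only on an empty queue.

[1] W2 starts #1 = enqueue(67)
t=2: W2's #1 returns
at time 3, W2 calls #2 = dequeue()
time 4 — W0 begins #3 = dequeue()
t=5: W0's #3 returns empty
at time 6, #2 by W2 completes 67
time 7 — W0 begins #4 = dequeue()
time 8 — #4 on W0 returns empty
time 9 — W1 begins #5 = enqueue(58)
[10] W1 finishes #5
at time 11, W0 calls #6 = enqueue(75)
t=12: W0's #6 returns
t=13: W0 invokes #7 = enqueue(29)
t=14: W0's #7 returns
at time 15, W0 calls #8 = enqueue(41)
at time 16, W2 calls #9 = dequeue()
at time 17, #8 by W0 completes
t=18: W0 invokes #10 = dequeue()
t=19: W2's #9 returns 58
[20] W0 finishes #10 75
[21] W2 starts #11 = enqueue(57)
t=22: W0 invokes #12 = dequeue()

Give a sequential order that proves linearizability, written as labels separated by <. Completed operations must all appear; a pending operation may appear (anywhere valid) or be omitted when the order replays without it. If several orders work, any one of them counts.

step 1: #1 enqueue(67) — queue <67>
step 2: #2 dequeue() → 67 — queue <>
step 3: #3 dequeue() → empty — queue <>
step 4: #4 dequeue() → empty — queue <>
step 5: #5 enqueue(58) — queue <58>
step 6: #6 enqueue(75) — queue <58,75>
step 7: #7 enqueue(29) — queue <58,75,29>
step 8: #8 enqueue(41) — queue <58,75,29,41>
step 9: #9 dequeue() → 58 — queue <75,29,41>
step 10: #10 dequeue() → 75 — queue <29,41>

#1 < #2 < #3 < #4 < #5 < #6 < #7 < #8 < #9 < #10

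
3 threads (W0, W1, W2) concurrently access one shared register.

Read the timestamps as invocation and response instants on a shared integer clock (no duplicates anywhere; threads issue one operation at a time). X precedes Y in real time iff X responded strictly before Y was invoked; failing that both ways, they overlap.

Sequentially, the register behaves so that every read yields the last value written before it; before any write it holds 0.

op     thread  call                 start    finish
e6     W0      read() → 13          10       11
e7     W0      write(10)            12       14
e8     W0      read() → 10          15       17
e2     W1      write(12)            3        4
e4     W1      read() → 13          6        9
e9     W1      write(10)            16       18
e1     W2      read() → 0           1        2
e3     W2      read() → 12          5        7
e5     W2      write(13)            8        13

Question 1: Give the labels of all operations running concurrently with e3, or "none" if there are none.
e4

e3 spans [5,7]; an op avoiding the whole window 5..7 is ordered, any other is concurrent
e1 [1,2]: before
e2 [3,4]: before
e4 [6,9]: concurrent
e5 [8,13]: after
e6 [10,11]: after
e7 [12,14]: after
e8 [15,17]: after
e9 [16,18]: after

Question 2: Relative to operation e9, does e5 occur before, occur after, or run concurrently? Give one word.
before

e5 spans [8,13], e9 spans [16,18]
resp(e5)=13 < inv(e9)=16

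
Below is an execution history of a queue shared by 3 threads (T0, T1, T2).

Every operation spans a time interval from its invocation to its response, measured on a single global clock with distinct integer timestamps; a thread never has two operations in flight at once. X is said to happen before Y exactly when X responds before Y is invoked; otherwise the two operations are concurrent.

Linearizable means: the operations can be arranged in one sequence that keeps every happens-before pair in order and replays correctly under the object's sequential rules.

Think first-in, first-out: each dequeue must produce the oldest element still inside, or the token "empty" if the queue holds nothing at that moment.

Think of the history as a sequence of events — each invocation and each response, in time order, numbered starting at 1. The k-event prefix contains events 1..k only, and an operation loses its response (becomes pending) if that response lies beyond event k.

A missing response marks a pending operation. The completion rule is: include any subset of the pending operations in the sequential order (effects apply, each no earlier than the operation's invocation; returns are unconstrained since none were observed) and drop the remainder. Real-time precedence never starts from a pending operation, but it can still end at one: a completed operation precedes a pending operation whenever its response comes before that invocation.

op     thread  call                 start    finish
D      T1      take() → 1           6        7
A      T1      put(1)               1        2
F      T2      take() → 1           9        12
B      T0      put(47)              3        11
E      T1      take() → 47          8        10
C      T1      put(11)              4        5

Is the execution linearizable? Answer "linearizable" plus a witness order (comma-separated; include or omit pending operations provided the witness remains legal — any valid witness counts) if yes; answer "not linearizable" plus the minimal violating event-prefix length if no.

not linearizable — minimal violating prefix: 12 events

cut after 11 events: linearizable; cut after 12 events (F responds, time 12): not linearizable
6 completed operations, 10 real-time-consistent orders — every queue replay fails
e.g. A, B, C, D, E, F: illegal at step 6, since F take() → 1 cannot apply there
e.g. A, B, C, D, F, E: illegal at step 5, since F take() → 1 cannot apply there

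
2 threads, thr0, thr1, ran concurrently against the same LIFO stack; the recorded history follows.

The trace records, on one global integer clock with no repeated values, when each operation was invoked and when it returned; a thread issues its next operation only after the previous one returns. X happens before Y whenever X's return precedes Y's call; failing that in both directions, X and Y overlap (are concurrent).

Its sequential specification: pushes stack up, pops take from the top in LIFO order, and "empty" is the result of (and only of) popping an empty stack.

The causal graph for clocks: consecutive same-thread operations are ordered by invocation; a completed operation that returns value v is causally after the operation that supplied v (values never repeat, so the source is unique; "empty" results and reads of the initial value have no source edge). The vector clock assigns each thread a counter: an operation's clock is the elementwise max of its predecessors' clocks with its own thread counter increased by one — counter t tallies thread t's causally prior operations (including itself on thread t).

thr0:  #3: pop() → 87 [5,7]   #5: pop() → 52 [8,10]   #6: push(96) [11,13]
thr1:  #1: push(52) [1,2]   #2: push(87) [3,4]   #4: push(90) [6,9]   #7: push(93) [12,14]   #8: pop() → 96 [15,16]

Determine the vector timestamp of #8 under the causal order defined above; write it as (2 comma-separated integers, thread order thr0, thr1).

(3, 5)

invoked at 1, #1 has no predecessors; its own thr1 bump gives (0, 1)
VC(#2, invoked at 3): max of VC(#1)=(0, 1), then +1 on thread thr1 → (0, 2)
VC(#4, invoked at 6): max of VC(#2)=(0, 2), then +1 on thread thr1 → (0, 3)
VC(#3, invoked at 5): max of VC(#2)=(0, 2), then +1 on thread thr0 → (1, 2)
VC(#7, invoked at 12): max of VC(#4)=(0, 3), then +1 on thread thr1 → (0, 4)
VC(#5, invoked at 8): max of VC(#1)=(0, 1), VC(#3)=(1, 2), then +1 on thread thr0 → (2, 2)
VC(#6, invoked at 11): max of VC(#5)=(2, 2), then +1 on thread thr0 → (3, 2)
VC(#8, invoked at 15): max of VC(#6)=(3, 2), VC(#7)=(0, 4), then +1 on thread thr1 → (3, 5)
target: VC(#8) = (3, 5)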